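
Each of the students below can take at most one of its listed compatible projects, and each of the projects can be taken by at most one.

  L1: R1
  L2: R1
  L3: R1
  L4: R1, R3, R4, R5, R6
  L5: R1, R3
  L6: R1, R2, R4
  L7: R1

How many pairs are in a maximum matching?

4

Unit-capacity flow: source→left, listed edges, right→sink; max matching = max flow.
Augmenting path L1→R1 (+1); matched 1.
Augmenting path L4→R3 (+1); matched 2.
Augmenting path L6→R2 (+1); matched 3.
Augmenting path L5→R3→L4→R4 (+1); matched 4.
No augmenting path remains; maximum matching = 4.
König certificate: {L4, L5, L6, R1} is a vertex cover of size 4 (every listed pair touches it), so no matching can be larger.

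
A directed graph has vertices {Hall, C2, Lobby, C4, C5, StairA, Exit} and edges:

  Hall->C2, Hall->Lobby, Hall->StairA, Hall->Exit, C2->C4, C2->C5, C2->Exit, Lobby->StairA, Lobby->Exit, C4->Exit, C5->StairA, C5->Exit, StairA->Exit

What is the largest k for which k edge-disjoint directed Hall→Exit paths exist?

Assign every edge capacity 1; by Menger, the answer equals the max flow.
Path Hall→Exit (+1); total 1.
Path Hall→C2→Exit (+1); total 2.
Path Hall→Lobby→Exit (+1); total 3.
Path Hall→StairA→Exit (+1); total 4.
No residual Hall→Exit path; max flow = 4.
Certifying cut of size 4: {Hall→C2, Hall→Exit, Hall→Lobby, Hall→StairA}.

4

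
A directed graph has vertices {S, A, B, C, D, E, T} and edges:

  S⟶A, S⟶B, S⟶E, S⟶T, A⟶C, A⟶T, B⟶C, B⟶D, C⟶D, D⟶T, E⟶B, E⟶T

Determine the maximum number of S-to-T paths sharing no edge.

Assign every edge capacity 1; by Menger, the answer equals the max flow.
Path S→T (+1); total 1.
Path S→A→T (+1); total 2.
Path S→E→T (+1); total 3.
Path S→B→D→T (+1); total 4.
No residual S→T path; max flow = 4.
Certifying cut of size 4: {S→A, S→B, S→E, S→T}.

4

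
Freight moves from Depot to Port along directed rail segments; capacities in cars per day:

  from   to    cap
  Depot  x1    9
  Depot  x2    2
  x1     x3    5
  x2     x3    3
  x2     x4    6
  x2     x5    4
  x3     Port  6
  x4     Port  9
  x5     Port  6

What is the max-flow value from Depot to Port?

7

Augment Depot→x1→x3→Port: bottleneck 5, flow now 5.
Augment Depot→x2→x3→Port: bottleneck 1, flow now 6.
Augment Depot→x2→x4→Port: bottleneck 1, flow now 7.
No augmenting path remains; maximum flow = 7.
In the residual graph, reachable from Depot: {Depot, x1}.
Min-cut edges: Depot→x2 (2), x1→x3 (5); capacity 2 + 5 = 7.
This cut is saturated, so no flow can exceed 7.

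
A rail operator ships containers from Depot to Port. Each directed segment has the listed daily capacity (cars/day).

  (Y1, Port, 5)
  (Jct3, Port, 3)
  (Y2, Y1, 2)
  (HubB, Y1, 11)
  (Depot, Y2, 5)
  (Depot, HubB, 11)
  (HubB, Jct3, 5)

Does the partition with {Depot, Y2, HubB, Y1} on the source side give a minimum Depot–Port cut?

Given cut capacity: 5 + 5 = 10.
Augment Depot→Y2→Y1→Port: bottleneck 2, flow now 2.
Augment Depot→HubB→Y1→Port: bottleneck 3, flow now 5.
Augment Depot→HubB→Jct3→Port: bottleneck 3, flow now 8.
No augmenting path remains; maximum flow = 8.
In the residual graph, reachable from Depot: {Depot, Y2, HubB, Y1, Jct3}.
Min-cut edges: Y1→Port (5), Jct3→Port (3); capacity 5 + 3 = 8.
Cut capacity 10 exceeds the max flow 8, so it is not minimum.

No — its capacity is 10, but the minimum cut has capacity 8.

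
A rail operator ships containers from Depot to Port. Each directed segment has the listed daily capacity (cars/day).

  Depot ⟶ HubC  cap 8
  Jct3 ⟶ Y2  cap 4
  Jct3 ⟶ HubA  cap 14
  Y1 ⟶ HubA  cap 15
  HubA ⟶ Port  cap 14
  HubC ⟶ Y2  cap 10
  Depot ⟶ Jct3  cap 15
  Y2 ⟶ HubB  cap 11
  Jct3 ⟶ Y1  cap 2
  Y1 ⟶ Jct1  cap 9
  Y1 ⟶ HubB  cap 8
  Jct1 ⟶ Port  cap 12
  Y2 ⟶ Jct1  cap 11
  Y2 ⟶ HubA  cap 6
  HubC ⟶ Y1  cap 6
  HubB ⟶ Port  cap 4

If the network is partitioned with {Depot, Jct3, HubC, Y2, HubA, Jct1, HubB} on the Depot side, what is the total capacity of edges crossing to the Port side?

Edges leaving {Depot, Jct3, HubC, Y2, HubA, Jct1, HubB}: Jct3→Y1 (2), HubC→Y1 (6), HubA→Port (14), Jct1→Port (12), HubB→Port (4).
Cut capacity = 2 + 6 + 14 + 12 + 4 = 38.

38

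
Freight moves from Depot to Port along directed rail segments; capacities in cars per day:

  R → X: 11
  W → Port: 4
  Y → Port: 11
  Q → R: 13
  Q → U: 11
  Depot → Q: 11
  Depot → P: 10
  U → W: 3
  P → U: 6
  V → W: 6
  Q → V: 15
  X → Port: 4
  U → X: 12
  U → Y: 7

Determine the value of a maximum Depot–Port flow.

Augment Depot→P→U→W→Port: bottleneck 3, flow now 3.
Augment Depot→P→U→X→Port: bottleneck 3, flow now 6.
Augment Depot→Q→R→X→Port: bottleneck 1, flow now 7.
Augment Depot→Q→U→Y→Port: bottleneck 7, flow now 14.
Augment Depot→Q→V→W→Port: bottleneck 1, flow now 15.
No augmenting path remains; maximum flow = 15.
In the residual graph, reachable from Depot: {Depot, P, Q, R, U, V, W, X}.
Min-cut edges: U→Y (7), W→Port (4), X→Port (4); capacity 7 + 4 + 4 = 15.
This cut is saturated, so no flow can exceed 15.

15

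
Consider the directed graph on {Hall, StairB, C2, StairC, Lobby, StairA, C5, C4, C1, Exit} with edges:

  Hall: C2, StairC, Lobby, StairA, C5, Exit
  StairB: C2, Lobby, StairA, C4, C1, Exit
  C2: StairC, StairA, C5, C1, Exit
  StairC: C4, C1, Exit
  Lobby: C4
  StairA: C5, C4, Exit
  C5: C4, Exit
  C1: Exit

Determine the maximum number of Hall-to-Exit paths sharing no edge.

Assign every edge capacity 1; by Menger, the answer equals the max flow.
Path Hall→Exit (+1); total 1.
Path Hall→C2→Exit (+1); total 2.
Path Hall→StairC→Exit (+1); total 3.
Path Hall→StairA→Exit (+1); total 4.
Path Hall→C5→Exit (+1); total 5.
No residual Hall→Exit path; max flow = 5.
Certifying cut of size 5: {Hall→C2, Hall→C5, Hall→Exit, Hall→StairA, Hall→StairC}.

5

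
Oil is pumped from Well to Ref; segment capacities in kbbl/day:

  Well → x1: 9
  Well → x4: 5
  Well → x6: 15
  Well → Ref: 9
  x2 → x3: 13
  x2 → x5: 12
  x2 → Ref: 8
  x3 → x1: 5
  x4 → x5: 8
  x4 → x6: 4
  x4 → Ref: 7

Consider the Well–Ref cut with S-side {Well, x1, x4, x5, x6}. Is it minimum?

Given cut capacity: 9 + 7 = 16.
Augment Well→Ref: bottleneck 9, flow now 9.
Augment Well→x4→Ref: bottleneck 5, flow now 14.
No augmenting path remains; maximum flow = 14.
In the residual graph, reachable from Well: {Well, x1, x6}.
Min-cut edges: Well→x4 (5), Well→Ref (9); capacity 5 + 9 = 14.
Cut capacity 16 exceeds the max flow 14, so it is not minimum.

No — its capacity is 16, but the minimum cut has capacity 14.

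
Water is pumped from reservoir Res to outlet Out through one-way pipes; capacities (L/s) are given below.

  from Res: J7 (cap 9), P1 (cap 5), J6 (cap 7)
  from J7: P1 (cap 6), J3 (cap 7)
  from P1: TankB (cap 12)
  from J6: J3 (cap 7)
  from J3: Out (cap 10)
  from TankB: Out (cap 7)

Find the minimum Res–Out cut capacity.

17

Augment Res→J7→J3→Out: bottleneck 7, flow now 7.
Augment Res→P1→TankB→Out: bottleneck 5, flow now 12.
Augment Res→J6→J3→Out: bottleneck 3, flow now 15.
Augment Res→J7→P1→TankB→Out: bottleneck 2, flow now 17.
No augmenting path remains; maximum flow = 17.
By max-flow min-cut, the minimum cut capacity equals the max flow.
In the residual graph, reachable from Res: {Res, J7, P1, J6, J3, TankB}.
Min-cut edges: J3→Out (10), TankB→Out (7); capacity 10 + 7 = 17.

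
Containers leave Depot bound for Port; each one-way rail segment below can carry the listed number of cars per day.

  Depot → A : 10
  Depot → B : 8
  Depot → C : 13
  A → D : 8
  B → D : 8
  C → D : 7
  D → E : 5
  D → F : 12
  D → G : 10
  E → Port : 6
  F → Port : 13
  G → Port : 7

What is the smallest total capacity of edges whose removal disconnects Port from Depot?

Augment Depot→A→D→E→Port: bottleneck 5, flow now 5.
Augment Depot→A→D→F→Port: bottleneck 3, flow now 8.
Augment Depot→B→D→F→Port: bottleneck 8, flow now 16.
Augment Depot→C→D→F→Port: bottleneck 1, flow now 17.
Augment Depot→C→D→G→Port: bottleneck 6, flow now 23.
No augmenting path remains; maximum flow = 23.
By max-flow min-cut, the minimum cut capacity equals the max flow.
In the residual graph, reachable from Depot: {Depot, A, C}.
Min-cut edges: Depot→B (8), A→D (8), C→D (7); capacity 8 + 8 + 7 = 23.

23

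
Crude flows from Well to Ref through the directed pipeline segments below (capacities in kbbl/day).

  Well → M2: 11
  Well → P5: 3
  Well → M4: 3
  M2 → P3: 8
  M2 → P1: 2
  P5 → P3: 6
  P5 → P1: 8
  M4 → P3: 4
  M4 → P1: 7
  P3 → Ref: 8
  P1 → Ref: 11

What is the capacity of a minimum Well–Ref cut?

16

Augment Well→M2→P3→Ref: bottleneck 8, flow now 8.
Augment Well→M2→P1→Ref: bottleneck 2, flow now 10.
Augment Well→P5→P1→Ref: bottleneck 3, flow now 13.
Augment Well→M4→P1→Ref: bottleneck 3, flow now 16.
No augmenting path remains; maximum flow = 16.
By max-flow min-cut, the minimum cut capacity equals the max flow.
In the residual graph, reachable from Well: {Well, M2}.
Min-cut edges: Well→P5 (3), Well→M4 (3), M2→P3 (8), M2→P1 (2); capacity 3 + 3 + 8 + 2 = 16.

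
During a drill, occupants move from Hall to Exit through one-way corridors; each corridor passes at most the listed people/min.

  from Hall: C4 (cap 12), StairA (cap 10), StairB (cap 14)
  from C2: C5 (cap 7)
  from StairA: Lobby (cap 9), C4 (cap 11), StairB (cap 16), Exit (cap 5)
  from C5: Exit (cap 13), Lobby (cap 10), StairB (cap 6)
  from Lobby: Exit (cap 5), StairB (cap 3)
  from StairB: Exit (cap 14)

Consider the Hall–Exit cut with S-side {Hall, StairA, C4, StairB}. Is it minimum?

No — its capacity is 28, but the minimum cut has capacity 24.

Given cut capacity: 9 + 5 + 14 = 28.
Augment Hall→StairA→Exit: bottleneck 5, flow now 5.
Augment Hall→StairB→Exit: bottleneck 14, flow now 19.
Augment Hall→StairA→Lobby→Exit: bottleneck 5, flow now 24.
No augmenting path remains; maximum flow = 24.
In the residual graph, reachable from Hall: {Hall, C4}.
Min-cut edges: Hall→StairA (10), Hall→StairB (14); capacity 10 + 14 = 24.
Cut capacity 28 exceeds the max flow 24, so it is not minimum.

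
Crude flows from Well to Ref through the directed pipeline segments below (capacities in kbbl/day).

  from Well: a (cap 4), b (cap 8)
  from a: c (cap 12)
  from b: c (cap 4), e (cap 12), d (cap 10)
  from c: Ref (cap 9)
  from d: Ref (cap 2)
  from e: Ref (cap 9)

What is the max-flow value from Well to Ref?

12

Augment Well→a→c→Ref: bottleneck 4, flow now 4.
Augment Well→b→c→Ref: bottleneck 4, flow now 8.
Augment Well→b→d→Ref: bottleneck 2, flow now 10.
Augment Well→b→e→Ref: bottleneck 2, flow now 12.
No augmenting path remains; maximum flow = 12.
In the residual graph, reachable from Well: {Well}.
Min-cut edges: Well→a (4), Well→b (8); capacity 4 + 8 = 12.
This cut is saturated, so no flow can exceed 12.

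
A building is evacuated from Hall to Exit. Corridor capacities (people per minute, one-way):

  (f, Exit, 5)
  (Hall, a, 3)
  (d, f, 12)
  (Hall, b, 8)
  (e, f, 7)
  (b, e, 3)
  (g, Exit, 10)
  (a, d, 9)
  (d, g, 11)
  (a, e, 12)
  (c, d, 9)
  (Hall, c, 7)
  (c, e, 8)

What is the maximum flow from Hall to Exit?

13

Augment Hall→a→d→f→Exit: bottleneck 3, flow now 3.
Augment Hall→b→e→f→Exit: bottleneck 2, flow now 5.
Augment Hall→c→d→g→Exit: bottleneck 7, flow now 12.
Augment Hall→b→e→f→d→g→Exit: bottleneck 1, flow now 13. (uses reverse residual edge)
No augmenting path remains; maximum flow = 13.
In the residual graph, reachable from Hall: {Hall, b}.
Min-cut edges: Hall→a (3), Hall→c (7), b→e (3); capacity 3 + 7 + 3 = 13.
This cut is saturated, so no flow can exceed 13.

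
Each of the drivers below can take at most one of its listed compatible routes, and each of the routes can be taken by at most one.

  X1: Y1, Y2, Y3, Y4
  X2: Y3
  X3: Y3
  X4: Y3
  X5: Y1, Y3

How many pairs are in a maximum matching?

Unit-capacity flow: source→left, listed edges, right→sink; max matching = max flow.
Augmenting path X1→Y1 (+1); matched 1.
Augmenting path X2→Y3 (+1); matched 2.
Augmenting path X5→Y1→X1→Y2 (+1); matched 3.
No augmenting path remains; maximum matching = 3.
König certificate: {X1, X5, Y3} is a vertex cover of size 3 (every listed pair touches it), so no matching can be larger.

3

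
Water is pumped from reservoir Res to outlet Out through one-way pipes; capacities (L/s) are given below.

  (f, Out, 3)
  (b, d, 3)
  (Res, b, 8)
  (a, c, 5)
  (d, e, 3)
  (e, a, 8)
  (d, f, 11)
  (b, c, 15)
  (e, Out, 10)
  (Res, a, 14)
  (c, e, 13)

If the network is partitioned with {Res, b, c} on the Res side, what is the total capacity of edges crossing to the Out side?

Edges leaving {Res, b, c}: Res→a (14), b→d (3), c→e (13).
Cut capacity = 14 + 3 + 13 = 30.

30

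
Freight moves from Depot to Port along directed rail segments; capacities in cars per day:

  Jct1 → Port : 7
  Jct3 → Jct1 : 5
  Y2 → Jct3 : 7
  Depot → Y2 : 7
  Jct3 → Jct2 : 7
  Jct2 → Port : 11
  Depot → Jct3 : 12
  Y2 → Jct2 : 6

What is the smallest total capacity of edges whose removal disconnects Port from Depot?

Augment Depot→Jct3→Jct1→Port: bottleneck 5, flow now 5.
Augment Depot→Jct3→Jct2→Port: bottleneck 7, flow now 12.
Augment Depot→Y2→Jct2→Port: bottleneck 4, flow now 16.
No augmenting path remains; maximum flow = 16.
By max-flow min-cut, the minimum cut capacity equals the max flow.
In the residual graph, reachable from Depot: {Depot, Jct3, Y2, Jct2}.
Min-cut edges: Jct3→Jct1 (5), Jct2→Port (11); capacity 5 + 11 = 16.

16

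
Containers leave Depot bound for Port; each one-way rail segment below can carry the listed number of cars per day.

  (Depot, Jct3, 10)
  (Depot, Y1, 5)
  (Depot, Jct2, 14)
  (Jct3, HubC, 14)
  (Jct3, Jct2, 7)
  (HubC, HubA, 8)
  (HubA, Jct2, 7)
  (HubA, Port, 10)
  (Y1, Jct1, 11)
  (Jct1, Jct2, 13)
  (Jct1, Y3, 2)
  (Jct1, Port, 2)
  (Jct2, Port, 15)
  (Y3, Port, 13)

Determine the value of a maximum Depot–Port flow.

27

Augment Depot→Jct2→Port: bottleneck 14, flow now 14.
Augment Depot→Jct3→Jct2→Port: bottleneck 1, flow now 15.
Augment Depot→Y1→Jct1→Port: bottleneck 2, flow now 17.
Augment Depot→Jct3→HubC→HubA→Port: bottleneck 8, flow now 25.
Augment Depot→Y1→Jct1→Y3→Port: bottleneck 2, flow now 27.
No augmenting path remains; maximum flow = 27.
In the residual graph, reachable from Depot: {Depot, Jct3, HubC, Y1, Jct1, Jct2}.
Min-cut edges: HubC→HubA (8), Jct1→Y3 (2), Jct1→Port (2), Jct2→Port (15); capacity 8 + 2 + 2 + 15 = 27.
This cut is saturated, so no flow can exceed 27.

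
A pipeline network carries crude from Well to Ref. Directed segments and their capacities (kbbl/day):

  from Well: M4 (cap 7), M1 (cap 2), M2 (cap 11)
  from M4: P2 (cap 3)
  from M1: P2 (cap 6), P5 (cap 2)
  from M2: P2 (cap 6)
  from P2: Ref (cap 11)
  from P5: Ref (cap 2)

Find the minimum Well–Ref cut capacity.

Augment Well→M4→P2→Ref: bottleneck 3, flow now 3.
Augment Well→M1→P2→Ref: bottleneck 2, flow now 5.
Augment Well→M2→P2→Ref: bottleneck 6, flow now 11.
No augmenting path remains; maximum flow = 11.
By max-flow min-cut, the minimum cut capacity equals the max flow.
In the residual graph, reachable from Well: {Well, M4, M2}.
Min-cut edges: Well→M1 (2), M4→P2 (3), M2→P2 (6); capacity 2 + 3 + 6 = 11.

11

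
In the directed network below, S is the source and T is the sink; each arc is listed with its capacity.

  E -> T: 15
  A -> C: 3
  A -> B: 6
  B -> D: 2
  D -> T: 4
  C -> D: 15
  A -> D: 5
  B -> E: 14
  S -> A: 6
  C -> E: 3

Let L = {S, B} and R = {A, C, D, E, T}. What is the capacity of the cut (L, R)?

22

Edges leaving {S, B}: S→A (6), B→D (2), B→E (14).
Cut capacity = 6 + 2 + 14 = 22.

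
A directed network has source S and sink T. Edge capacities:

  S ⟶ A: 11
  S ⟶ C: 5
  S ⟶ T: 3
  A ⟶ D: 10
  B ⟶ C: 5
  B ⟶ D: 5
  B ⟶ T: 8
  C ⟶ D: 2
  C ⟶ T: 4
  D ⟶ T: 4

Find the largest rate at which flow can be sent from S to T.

11

Augment S→T: bottleneck 3, flow now 3.
Augment S→C→T: bottleneck 4, flow now 7.
Augment S→A→D→T: bottleneck 4, flow now 11.
No augmenting path remains; maximum flow = 11.
In the residual graph, reachable from S: {S, A, C, D}.
Min-cut edges: S→T (3), C→T (4), D→T (4); capacity 3 + 4 + 4 = 11.
This cut is saturated, so no flow can exceed 11.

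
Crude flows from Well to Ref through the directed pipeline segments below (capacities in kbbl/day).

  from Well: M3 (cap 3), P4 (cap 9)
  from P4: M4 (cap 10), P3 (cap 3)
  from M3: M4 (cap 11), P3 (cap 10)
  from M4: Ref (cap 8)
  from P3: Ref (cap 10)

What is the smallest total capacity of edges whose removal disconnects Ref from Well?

Augment Well→P4→M4→Ref: bottleneck 8, flow now 8.
Augment Well→P4→P3→Ref: bottleneck 1, flow now 9.
Augment Well→M3→P3→Ref: bottleneck 3, flow now 12.
No augmenting path remains; maximum flow = 12.
By max-flow min-cut, the minimum cut capacity equals the max flow.
In the residual graph, reachable from Well: {Well}.
Min-cut edges: Well→P4 (9), Well→M3 (3); capacity 9 + 3 = 12.

12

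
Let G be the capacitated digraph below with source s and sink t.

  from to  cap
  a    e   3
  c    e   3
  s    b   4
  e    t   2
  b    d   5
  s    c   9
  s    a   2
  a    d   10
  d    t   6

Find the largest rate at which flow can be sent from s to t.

Augment s→a→d→t: bottleneck 2, flow now 2.
Augment s→b→d→t: bottleneck 4, flow now 6.
Augment s→c→e→t: bottleneck 2, flow now 8.
No augmenting path remains; maximum flow = 8.
In the residual graph, reachable from s: {s, c, e}.
Min-cut edges: s→a (2), s→b (4), e→t (2); capacity 2 + 4 + 2 = 8.
This cut is saturated, so no flow can exceed 8.

8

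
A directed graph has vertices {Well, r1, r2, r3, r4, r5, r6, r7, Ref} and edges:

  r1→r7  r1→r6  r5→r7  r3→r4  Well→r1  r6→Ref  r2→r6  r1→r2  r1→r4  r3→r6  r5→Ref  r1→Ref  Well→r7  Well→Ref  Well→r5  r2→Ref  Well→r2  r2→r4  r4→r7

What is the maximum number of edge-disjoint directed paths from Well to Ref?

Assign every edge capacity 1; by Menger, the answer equals the max flow.
Path Well→Ref (+1); total 1.
Path Well→r1→Ref (+1); total 2.
Path Well→r2→Ref (+1); total 3.
Path Well→r5→Ref (+1); total 4.
No residual Well→Ref path; max flow = 4.
Certifying cut of size 4: {Well→Ref, Well→r1, Well→r2, Well→r5}.

4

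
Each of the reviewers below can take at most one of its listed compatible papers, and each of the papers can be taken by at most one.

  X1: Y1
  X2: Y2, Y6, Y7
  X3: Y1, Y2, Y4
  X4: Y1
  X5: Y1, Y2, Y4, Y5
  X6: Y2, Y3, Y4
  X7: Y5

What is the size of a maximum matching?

Unit-capacity flow: source→left, listed edges, right→sink; max matching = max flow.
Augmenting path X1→Y1 (+1); matched 1.
Augmenting path X2→Y2 (+1); matched 2.
Augmenting path X3→Y4 (+1); matched 3.
Augmenting path X5→Y5 (+1); matched 4.
Augmenting path X6→Y3 (+1); matched 5.
Augmenting path X7→Y5→X5→Y2→X2→Y6 (+1); matched 6.
No augmenting path remains; maximum matching = 6.
König certificate: {X2, X3, X5, X6, X7, Y1} is a vertex cover of size 6 (every listed pair touches it), so no matching can be larger.

6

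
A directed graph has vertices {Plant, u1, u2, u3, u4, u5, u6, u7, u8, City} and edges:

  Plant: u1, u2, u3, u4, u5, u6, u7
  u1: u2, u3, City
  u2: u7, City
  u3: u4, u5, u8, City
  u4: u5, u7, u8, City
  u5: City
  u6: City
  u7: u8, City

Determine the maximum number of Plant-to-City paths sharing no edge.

7

Assign every edge capacity 1; by Menger, the answer equals the max flow.
Path Plant→u1→City (+1); total 1.
Path Plant→u2→City (+1); total 2.
Path Plant→u3→City (+1); total 3.
Path Plant→u4→City (+1); total 4.
Path Plant→u5→City (+1); total 5.
Path Plant→u6→City (+1); total 6.
Path Plant→u7→City (+1); total 7.
No residual Plant→City path; max flow = 7.
Certifying cut of size 7: {Plant→u1, Plant→u2, Plant→u3, Plant→u4, Plant→u5, Plant→u6, Plant→u7}.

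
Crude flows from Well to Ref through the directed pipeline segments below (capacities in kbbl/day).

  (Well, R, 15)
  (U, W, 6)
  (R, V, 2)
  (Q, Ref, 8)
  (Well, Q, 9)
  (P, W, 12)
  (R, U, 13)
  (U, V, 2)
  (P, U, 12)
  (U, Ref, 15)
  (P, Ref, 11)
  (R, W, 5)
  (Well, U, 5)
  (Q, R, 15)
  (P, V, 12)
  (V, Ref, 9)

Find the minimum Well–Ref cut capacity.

27

Augment Well→Q→Ref: bottleneck 8, flow now 8.
Augment Well→U→Ref: bottleneck 5, flow now 13.
Augment Well→R→U→Ref: bottleneck 10, flow now 23.
Augment Well→R→V→Ref: bottleneck 2, flow now 25.
Augment Well→R→U→V→Ref: bottleneck 2, flow now 27.
No augmenting path remains; maximum flow = 27.
By max-flow min-cut, the minimum cut capacity equals the max flow.
In the residual graph, reachable from Well: {Well, Q, R, U, W}.
Min-cut edges: Q→Ref (8), R→V (2), U→V (2), U→Ref (15); capacity 8 + 2 + 2 + 15 = 27.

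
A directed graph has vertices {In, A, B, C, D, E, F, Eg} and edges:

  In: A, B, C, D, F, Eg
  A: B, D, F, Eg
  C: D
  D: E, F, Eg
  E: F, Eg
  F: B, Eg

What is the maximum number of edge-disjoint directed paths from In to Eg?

Assign every edge capacity 1; by Menger, the answer equals the max flow.
Path In→Eg (+1); total 1.
Path In→A→Eg (+1); total 2.
Path In→D→Eg (+1); total 3.
Path In→F→Eg (+1); total 4.
Path In→C→D→E→Eg (+1); total 5.
No residual In→Eg path; max flow = 5.
Certifying cut of size 5: {In→A, In→C, In→D, In→Eg, In→F}.

5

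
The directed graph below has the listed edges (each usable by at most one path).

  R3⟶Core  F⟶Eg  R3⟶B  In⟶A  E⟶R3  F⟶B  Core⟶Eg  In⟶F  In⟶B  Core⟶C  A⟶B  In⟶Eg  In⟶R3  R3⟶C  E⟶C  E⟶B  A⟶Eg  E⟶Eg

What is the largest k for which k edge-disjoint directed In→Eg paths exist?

4

Assign every edge capacity 1; by Menger, the answer equals the max flow.
Path In→Eg (+1); total 1.
Path In→A→Eg (+1); total 2.
Path In→F→Eg (+1); total 3.
Path In→R3→Core→Eg (+1); total 4.
No residual In→Eg path; max flow = 4.
Certifying cut of size 4: {In→A, In→Eg, In→F, In→R3}.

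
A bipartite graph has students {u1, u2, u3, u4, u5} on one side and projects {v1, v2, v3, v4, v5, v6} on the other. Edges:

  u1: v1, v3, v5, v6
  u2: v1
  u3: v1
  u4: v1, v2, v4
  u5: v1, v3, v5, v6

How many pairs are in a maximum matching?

Unit-capacity flow: source→left, listed edges, right→sink; max matching = max flow.
Augmenting path u1→v1 (+1); matched 1.
Augmenting path u4→v2 (+1); matched 2.
Augmenting path u5→v3 (+1); matched 3.
Augmenting path u2→v1→u1→v5 (+1); matched 4.
No augmenting path remains; maximum matching = 4.
König certificate: {u1, u4, u5, v1} is a vertex cover of size 4 (every listed pair touches it), so no matching can be larger.

4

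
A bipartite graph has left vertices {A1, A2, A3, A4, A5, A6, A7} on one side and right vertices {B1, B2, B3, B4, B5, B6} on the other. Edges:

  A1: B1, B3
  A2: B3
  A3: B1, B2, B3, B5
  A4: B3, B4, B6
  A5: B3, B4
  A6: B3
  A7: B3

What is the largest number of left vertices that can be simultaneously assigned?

5

Unit-capacity flow: source→left, listed edges, right→sink; max matching = max flow.
Augmenting path A1→B1 (+1); matched 1.
Augmenting path A2→B3 (+1); matched 2.
Augmenting path A3→B2 (+1); matched 3.
Augmenting path A4→B4 (+1); matched 4.
Augmenting path A5→B4→A4→B6 (+1); matched 5.
No augmenting path remains; maximum matching = 5.
König certificate: {A1, A3, A4, A5, B3} is a vertex cover of size 5 (every listed pair touches it), so no matching can be larger.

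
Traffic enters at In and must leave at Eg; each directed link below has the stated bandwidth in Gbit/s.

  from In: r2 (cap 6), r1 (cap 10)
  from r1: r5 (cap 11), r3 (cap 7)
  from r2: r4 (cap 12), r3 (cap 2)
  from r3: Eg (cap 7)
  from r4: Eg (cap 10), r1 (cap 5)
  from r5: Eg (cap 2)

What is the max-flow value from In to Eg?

Augment In→r1→r3→Eg: bottleneck 7, flow now 7.
Augment In→r1→r5→Eg: bottleneck 2, flow now 9.
Augment In→r2→r4→Eg: bottleneck 6, flow now 15.
No augmenting path remains; maximum flow = 15.
In the residual graph, reachable from In: {In, r1, r5}.
Min-cut edges: In→r2 (6), r1→r3 (7), r5→Eg (2); capacity 6 + 7 + 2 = 15.
This cut is saturated, so no flow can exceed 15.

15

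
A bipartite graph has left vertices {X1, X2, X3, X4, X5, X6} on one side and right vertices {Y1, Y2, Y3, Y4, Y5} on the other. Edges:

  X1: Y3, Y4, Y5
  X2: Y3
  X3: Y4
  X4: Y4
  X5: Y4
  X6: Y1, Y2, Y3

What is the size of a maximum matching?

4

Unit-capacity flow: source→left, listed edges, right→sink; max matching = max flow.
Augmenting path X1→Y3 (+1); matched 1.
Augmenting path X3→Y4 (+1); matched 2.
Augmenting path X6→Y1 (+1); matched 3.
Augmenting path X2→Y3→X1→Y5 (+1); matched 4.
No augmenting path remains; maximum matching = 4.
König certificate: {X1, X2, X6, Y4} is a vertex cover of size 4 (every listed pair touches it), so no matching can be larger.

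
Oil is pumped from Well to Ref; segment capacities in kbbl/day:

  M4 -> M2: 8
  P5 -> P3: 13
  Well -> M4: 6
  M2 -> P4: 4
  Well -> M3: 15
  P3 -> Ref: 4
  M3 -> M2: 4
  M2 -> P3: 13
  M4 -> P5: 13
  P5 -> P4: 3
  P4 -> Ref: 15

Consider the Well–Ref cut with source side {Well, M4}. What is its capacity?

Edges leaving {Well, M4}: Well→M3 (15), M4→M2 (8), M4→P5 (13).
Cut capacity = 15 + 8 + 13 = 36.

36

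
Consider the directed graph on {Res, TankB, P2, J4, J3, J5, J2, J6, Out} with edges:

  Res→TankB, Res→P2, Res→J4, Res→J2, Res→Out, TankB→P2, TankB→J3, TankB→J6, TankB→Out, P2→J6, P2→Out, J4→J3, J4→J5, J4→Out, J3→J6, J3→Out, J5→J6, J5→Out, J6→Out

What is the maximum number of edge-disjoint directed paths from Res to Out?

Assign every edge capacity 1; by Menger, the answer equals the max flow.
Path Res→Out (+1); total 1.
Path Res→TankB→Out (+1); total 2.
Path Res→P2→Out (+1); total 3.
Path Res→J4→Out (+1); total 4.
No residual Res→Out path; max flow = 4.
Certifying cut of size 4: {Res→J4, Res→Out, Res→P2, Res→TankB}.

4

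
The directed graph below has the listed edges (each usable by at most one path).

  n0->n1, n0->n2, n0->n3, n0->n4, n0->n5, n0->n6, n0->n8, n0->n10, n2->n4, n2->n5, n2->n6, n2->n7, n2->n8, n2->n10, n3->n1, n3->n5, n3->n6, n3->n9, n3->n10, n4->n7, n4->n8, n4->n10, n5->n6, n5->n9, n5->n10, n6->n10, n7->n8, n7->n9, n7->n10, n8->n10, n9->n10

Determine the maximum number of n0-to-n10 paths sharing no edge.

7

Assign every edge capacity 1; by Menger, the answer equals the max flow.
Path n0→n10 (+1); total 1.
Path n0→n2→n10 (+1); total 2.
Path n0→n3→n10 (+1); total 3.
Path n0→n4→n10 (+1); total 4.
Path n0→n5→n10 (+1); total 5.
Path n0→n6→n10 (+1); total 6.
Path n0→n8→n10 (+1); total 7.
No residual n0→n10 path; max flow = 7.
Certifying cut of size 7: {n0→n10, n0→n2, n0→n3, n0→n4, n0→n5, n0→n6, n0→n8}.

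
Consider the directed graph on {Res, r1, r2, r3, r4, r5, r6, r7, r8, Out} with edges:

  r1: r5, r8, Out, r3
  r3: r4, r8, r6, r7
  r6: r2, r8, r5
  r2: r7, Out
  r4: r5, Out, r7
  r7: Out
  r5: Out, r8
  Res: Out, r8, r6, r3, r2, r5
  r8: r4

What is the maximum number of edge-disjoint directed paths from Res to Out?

5

Assign every edge capacity 1; by Menger, the answer equals the max flow.
Path Res→Out (+1); total 1.
Path Res→r2→Out (+1); total 2.
Path Res→r5→Out (+1); total 3.
Path Res→r3→r4→Out (+1); total 4.
Path Res→r6→r2→r7→Out (+1); total 5.
No residual Res→Out path; max flow = 5.
Certifying cut of size 5: {Res→Out, r2→Out, r4→Out, r5→Out, r7→Out}.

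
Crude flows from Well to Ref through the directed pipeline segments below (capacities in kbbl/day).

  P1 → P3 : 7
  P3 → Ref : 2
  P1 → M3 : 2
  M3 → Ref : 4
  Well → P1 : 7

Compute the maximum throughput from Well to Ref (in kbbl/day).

Augment Well→P1→P3→Ref: bottleneck 2, flow now 2.
Augment Well→P1→M3→Ref: bottleneck 2, flow now 4.
No augmenting path remains; maximum flow = 4.
In the residual graph, reachable from Well: {Well, P1, P3}.
Min-cut edges: P1→M3 (2), P3→Ref (2); capacity 2 + 2 = 4.
This cut is saturated, so no flow can exceed 4.

4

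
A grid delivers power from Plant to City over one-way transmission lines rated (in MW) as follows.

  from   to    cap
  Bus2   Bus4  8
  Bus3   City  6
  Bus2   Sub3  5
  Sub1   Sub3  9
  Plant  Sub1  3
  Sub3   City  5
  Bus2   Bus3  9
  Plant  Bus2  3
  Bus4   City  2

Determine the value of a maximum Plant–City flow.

Augment Plant→Bus2→Sub3→City: bottleneck 3, flow now 3.
Augment Plant→Sub1→Sub3→City: bottleneck 2, flow now 5.
Augment Plant→Sub1→Sub3→Bus2→Bus3→City: bottleneck 1, flow now 6. (uses reverse residual edge)
No augmenting path remains; maximum flow = 6.
In the residual graph, reachable from Plant: {Plant}.
Min-cut edges: Plant→Bus2 (3), Plant→Sub1 (3); capacity 3 + 3 = 6.
This cut is saturated, so no flow can exceed 6.

6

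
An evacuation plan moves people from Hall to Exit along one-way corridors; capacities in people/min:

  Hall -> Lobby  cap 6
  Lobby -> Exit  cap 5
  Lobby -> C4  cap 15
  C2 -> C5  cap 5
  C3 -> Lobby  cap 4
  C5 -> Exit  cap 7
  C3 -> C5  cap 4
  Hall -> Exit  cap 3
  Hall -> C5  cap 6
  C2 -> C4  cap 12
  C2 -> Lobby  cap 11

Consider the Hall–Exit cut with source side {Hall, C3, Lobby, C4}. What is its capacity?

Edges leaving {Hall, C3, Lobby, C4}: Hall→C5 (6), Hall→Exit (3), C3→C5 (4), Lobby→Exit (5).
Cut capacity = 6 + 3 + 4 + 5 = 18.

18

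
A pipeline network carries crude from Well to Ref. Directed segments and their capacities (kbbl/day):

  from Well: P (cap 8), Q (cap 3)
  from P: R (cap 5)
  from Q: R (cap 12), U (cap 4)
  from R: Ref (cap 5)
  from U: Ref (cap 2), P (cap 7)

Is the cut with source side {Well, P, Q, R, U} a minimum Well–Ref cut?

Given cut capacity: 5 + 2 = 7.
Augment Well→P→R→Ref: bottleneck 5, flow now 5.
Augment Well→Q→U→Ref: bottleneck 2, flow now 7.
No augmenting path remains; maximum flow = 7.
Cut capacity 7 equals the max flow, so it is a minimum cut.

Yes — it is a minimum cut (capacity 7).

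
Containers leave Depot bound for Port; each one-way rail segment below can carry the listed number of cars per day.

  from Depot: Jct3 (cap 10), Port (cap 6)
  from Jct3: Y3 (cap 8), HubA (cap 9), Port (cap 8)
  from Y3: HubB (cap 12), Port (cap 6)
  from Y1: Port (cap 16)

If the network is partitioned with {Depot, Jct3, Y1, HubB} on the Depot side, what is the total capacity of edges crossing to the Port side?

47

Edges leaving {Depot, Jct3, Y1, HubB}: Depot→Port (6), Jct3→Y3 (8), Jct3→HubA (9), Jct3→Port (8), Y1→Port (16).
Cut capacity = 6 + 8 + 9 + 8 + 16 = 47.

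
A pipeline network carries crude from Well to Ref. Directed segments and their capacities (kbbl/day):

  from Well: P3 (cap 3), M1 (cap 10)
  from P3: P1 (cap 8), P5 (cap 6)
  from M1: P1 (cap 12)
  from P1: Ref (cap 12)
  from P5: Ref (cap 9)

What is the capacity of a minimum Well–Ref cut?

13

Augment Well→P3→P1→Ref: bottleneck 3, flow now 3.
Augment Well→M1→P1→Ref: bottleneck 9, flow now 12.
Augment Well→M1→P1→P3→P5→Ref: bottleneck 1, flow now 13. (uses reverse residual edge)
No augmenting path remains; maximum flow = 13.
By max-flow min-cut, the minimum cut capacity equals the max flow.
In the residual graph, reachable from Well: {Well}.
Min-cut edges: Well→P3 (3), Well→M1 (10); capacity 3 + 10 = 13.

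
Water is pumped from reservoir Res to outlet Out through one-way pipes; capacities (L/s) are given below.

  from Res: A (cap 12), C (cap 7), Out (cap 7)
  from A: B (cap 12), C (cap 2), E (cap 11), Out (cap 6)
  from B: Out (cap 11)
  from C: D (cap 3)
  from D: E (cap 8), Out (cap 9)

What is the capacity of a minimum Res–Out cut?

22

Augment Res→Out: bottleneck 7, flow now 7.
Augment Res→A→Out: bottleneck 6, flow now 13.
Augment Res→A→B→Out: bottleneck 6, flow now 19.
Augment Res→C→D→Out: bottleneck 3, flow now 22.
No augmenting path remains; maximum flow = 22.
By max-flow min-cut, the minimum cut capacity equals the max flow.
In the residual graph, reachable from Res: {Res, C}.
Min-cut edges: Res→A (12), Res→Out (7), C→D (3); capacity 12 + 7 + 3 = 22.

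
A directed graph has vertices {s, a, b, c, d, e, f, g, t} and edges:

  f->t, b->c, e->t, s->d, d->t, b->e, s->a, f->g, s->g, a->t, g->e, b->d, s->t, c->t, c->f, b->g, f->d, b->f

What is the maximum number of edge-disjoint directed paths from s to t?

Assign every edge capacity 1; by Menger, the answer equals the max flow.
Path s→t (+1); total 1.
Path s→a→t (+1); total 2.
Path s→d→t (+1); total 3.
Path s→g→e→t (+1); total 4.
No residual s→t path; max flow = 4.
Certifying cut of size 4: {s→a, s→d, s→g, s→t}.

4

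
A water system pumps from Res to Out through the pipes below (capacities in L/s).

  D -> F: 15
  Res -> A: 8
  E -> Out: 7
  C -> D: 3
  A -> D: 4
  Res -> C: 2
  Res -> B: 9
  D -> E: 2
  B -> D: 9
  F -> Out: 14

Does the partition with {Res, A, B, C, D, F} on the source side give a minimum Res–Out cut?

No — its capacity is 16, but the minimum cut has capacity 15.

Given cut capacity: 2 + 14 = 16.
Augment Res→A→D→E→Out: bottleneck 2, flow now 2.
Augment Res→A→D→F→Out: bottleneck 2, flow now 4.
Augment Res→B→D→F→Out: bottleneck 9, flow now 13.
Augment Res→C→D→F→Out: bottleneck 2, flow now 15.
No augmenting path remains; maximum flow = 15.
In the residual graph, reachable from Res: {Res, A}.
Min-cut edges: Res→B (9), Res→C (2), A→D (4); capacity 9 + 2 + 4 = 15.
Cut capacity 16 exceeds the max flow 15, so it is not minimum.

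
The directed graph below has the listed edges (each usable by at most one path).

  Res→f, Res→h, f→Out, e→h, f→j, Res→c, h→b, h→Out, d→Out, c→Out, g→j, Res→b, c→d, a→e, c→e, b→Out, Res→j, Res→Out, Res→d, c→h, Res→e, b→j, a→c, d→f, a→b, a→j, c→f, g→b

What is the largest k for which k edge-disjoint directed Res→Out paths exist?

Assign every edge capacity 1; by Menger, the answer equals the max flow.
Path Res→Out (+1); total 1.
Path Res→b→Out (+1); total 2.
Path Res→c→Out (+1); total 3.
Path Res→d→Out (+1); total 4.
Path Res→f→Out (+1); total 5.
Path Res→h→Out (+1); total 6.
No residual Res→Out path; max flow = 6.
Certifying cut of size 6: {Res→Out, Res→c, Res→d, Res→f, b→Out, h→Out}.

6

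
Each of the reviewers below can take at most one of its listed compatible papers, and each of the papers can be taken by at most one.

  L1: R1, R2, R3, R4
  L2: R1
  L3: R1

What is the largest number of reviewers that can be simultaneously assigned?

Unit-capacity flow: source→left, listed edges, right→sink; max matching = max flow.
Augmenting path L1→R1 (+1); matched 1.
Augmenting path L2→R1→L1→R2 (+1); matched 2.
No augmenting path remains; maximum matching = 2.
König certificate: {L1, R1} is a vertex cover of size 2 (every listed pair touches it), so no matching can be larger.

2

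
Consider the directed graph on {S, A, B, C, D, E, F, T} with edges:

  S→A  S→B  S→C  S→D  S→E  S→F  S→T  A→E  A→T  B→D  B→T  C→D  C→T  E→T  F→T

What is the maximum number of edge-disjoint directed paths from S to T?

Assign every edge capacity 1; by Menger, the answer equals the max flow.
Path S→T (+1); total 1.
Path S→A→T (+1); total 2.
Path S→B→T (+1); total 3.
Path S→C→T (+1); total 4.
Path S→E→T (+1); total 5.
Path S→F→T (+1); total 6.
No residual S→T path; max flow = 6.
Certifying cut of size 6: {S→A, S→B, S→C, S→E, S→F, S→T}.

6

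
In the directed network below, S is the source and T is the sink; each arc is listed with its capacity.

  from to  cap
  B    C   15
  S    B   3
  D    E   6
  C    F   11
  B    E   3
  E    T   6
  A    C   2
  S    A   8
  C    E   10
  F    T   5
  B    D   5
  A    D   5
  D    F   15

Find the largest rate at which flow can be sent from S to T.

Augment S→B→E→T: bottleneck 3, flow now 3.
Augment S→A→C→E→T: bottleneck 2, flow now 5.
Augment S→A→D→E→T: bottleneck 1, flow now 6.
Augment S→A→D→F→T: bottleneck 4, flow now 10.
No augmenting path remains; maximum flow = 10.
In the residual graph, reachable from S: {S, A}.
Min-cut edges: S→B (3), A→C (2), A→D (5); capacity 3 + 2 + 5 = 10.
This cut is saturated, so no flow can exceed 10.

10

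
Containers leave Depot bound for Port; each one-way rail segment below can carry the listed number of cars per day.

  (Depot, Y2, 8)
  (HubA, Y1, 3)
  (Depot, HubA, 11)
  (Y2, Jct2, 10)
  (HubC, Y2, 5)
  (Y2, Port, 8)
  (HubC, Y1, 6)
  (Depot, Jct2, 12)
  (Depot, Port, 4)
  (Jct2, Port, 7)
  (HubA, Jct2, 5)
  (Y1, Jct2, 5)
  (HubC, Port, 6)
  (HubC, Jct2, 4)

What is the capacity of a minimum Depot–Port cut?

Augment Depot→Port: bottleneck 4, flow now 4.
Augment Depot→Y2→Port: bottleneck 8, flow now 12.
Augment Depot→Jct2→Port: bottleneck 7, flow now 19.
No augmenting path remains; maximum flow = 19.
By max-flow min-cut, the minimum cut capacity equals the max flow.
In the residual graph, reachable from Depot: {Depot, HubA, Y1, Jct2}.
Min-cut edges: Depot→Y2 (8), Depot→Port (4), Jct2→Port (7); capacity 8 + 4 + 7 = 19.

19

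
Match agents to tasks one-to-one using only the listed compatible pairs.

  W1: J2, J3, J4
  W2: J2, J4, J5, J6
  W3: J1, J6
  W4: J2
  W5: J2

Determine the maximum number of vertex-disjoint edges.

4

Unit-capacity flow: source→left, listed edges, right→sink; max matching = max flow.
Augmenting path W1→J2 (+1); matched 1.
Augmenting path W2→J4 (+1); matched 2.
Augmenting path W3→J1 (+1); matched 3.
Augmenting path W4→J2→W1→J3 (+1); matched 4.
No augmenting path remains; maximum matching = 4.
König certificate: {W1, W2, W3, J2} is a vertex cover of size 4 (every listed pair touches it), so no matching can be larger.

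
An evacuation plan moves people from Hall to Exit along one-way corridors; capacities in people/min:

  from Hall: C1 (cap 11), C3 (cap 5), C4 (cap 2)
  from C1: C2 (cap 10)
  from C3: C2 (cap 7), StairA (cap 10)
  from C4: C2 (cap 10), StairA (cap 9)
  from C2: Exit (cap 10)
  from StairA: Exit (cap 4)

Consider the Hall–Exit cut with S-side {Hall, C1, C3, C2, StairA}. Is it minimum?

Given cut capacity: 2 + 10 + 4 = 16.
Augment Hall→C1→C2→Exit: bottleneck 10, flow now 10.
Augment Hall→C3→StairA→Exit: bottleneck 4, flow now 14.
No augmenting path remains; maximum flow = 14.
In the residual graph, reachable from Hall: {Hall, C1, C3, C4, C2, StairA}.
Min-cut edges: C2→Exit (10), StairA→Exit (4); capacity 10 + 4 = 14.
Cut capacity 16 exceeds the max flow 14, so it is not minimum.

No — its capacity is 16, but the minimum cut has capacity 14.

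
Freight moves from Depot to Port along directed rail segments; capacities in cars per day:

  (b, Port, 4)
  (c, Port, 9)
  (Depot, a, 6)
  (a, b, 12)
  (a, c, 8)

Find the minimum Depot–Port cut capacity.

6

Augment Depot→a→b→Port: bottleneck 4, flow now 4.
Augment Depot→a→c→Port: bottleneck 2, flow now 6.
No augmenting path remains; maximum flow = 6.
By max-flow min-cut, the minimum cut capacity equals the max flow.
In the residual graph, reachable from Depot: {Depot}.
Min-cut edges: Depot→a (6); capacity 6 = 6.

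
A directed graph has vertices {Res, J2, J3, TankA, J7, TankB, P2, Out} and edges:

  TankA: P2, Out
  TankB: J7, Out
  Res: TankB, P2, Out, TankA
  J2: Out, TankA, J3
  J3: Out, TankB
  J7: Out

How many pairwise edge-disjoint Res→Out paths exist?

Assign every edge capacity 1; by Menger, the answer equals the max flow.
Path Res→Out (+1); total 1.
Path Res→TankA→Out (+1); total 2.
Path Res→TankB→Out (+1); total 3.
No residual Res→Out path; max flow = 3.
Certifying cut of size 3: {Res→Out, Res→TankA, Res→TankB}.

3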